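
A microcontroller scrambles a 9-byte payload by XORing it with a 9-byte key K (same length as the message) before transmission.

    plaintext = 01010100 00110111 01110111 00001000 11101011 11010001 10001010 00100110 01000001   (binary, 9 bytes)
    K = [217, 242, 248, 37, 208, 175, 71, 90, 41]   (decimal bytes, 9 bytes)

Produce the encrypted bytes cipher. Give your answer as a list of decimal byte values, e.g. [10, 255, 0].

54 xor d9 = 8d
37 xor f2 = c5
77 xor f8 = 8f
08 xor 25 = 2d
eb xor d0 = 3b
d1 xor af = 7e
8a xor 47 = cd
26 xor 5a = 7c
41 xor 29 = 68

[141, 197, 143, 45, 59, 126, 205, 124, 104]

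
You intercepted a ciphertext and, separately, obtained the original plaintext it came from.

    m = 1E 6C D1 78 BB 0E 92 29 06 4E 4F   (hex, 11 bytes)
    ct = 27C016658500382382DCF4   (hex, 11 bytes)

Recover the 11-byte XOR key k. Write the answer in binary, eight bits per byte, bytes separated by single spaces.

Since ct = m ⊕ k, XORing both sides with m gives k = m ⊕ ct.
 30 ⊕  39 =  57
108 ⊕ 192 = 172
209 ⊕  22 = 199
120 ⊕ 101 =  29
187 ⊕ 133 =  62
 14 ⊕   0 =  14
146 ⊕  56 = 170
 41 ⊕  35 =  10
  6 ⊕ 130 = 132
 78 ⊕ 220 = 146
 79 ⊕ 244 = 187

00111001 10101100 11000111 00011101 00111110 00001110 10101010 00001010 10000100 10010010 10111011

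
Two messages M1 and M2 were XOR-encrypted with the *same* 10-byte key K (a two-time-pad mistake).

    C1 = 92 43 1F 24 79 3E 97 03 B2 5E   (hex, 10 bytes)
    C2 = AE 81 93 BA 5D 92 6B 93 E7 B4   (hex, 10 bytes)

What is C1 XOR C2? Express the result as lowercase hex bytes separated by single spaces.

C1 ⊕ C2 = (M1 ⊕ K) ⊕ (M2 ⊕ K) = M1 ⊕ M2 — the shared key cancels under XOR.
92 ⊕ ae = 3c
43 ⊕ 81 = c2
1f ⊕ 93 = 8c
24 ⊕ ba = 9e
79 ⊕ 5d = 24
3e ⊕ 92 = ac
97 ⊕ 6b = fc
03 ⊕ 93 = 90
b2 ⊕ e7 = 55
5e ⊕ b4 = ea

3c c2 8c 9e 24 ac fc 90 55 ea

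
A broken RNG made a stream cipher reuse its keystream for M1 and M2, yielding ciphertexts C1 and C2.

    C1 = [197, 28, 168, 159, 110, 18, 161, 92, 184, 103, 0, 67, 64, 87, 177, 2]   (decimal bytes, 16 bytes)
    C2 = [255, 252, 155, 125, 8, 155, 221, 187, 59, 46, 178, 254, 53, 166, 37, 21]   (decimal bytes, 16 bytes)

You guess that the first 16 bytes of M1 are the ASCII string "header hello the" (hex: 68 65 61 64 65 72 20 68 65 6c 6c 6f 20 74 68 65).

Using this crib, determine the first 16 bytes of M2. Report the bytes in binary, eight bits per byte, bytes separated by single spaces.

First, C1 ⊕ C2 = (M1 ⊕ K) ⊕ (M2 ⊕ K) = M1 ⊕ M2, so the key drops out. Then M2 = (M1 ⊕ M2) ⊕ M1 over the first 16 bytes.
byte 0: (c5 XOR ff) XOR 68 = 3a XOR 68 = 52
byte 1: (1c XOR fc) XOR 65 = e0 XOR 65 = 85
byte 2: (a8 XOR 9b) XOR 61 = 33 XOR 61 = 52
byte 3: (9f XOR 7d) XOR 64 = e2 XOR 64 = 86
byte 4: (6e XOR 08) XOR 65 = 66 XOR 65 = 03
byte 5: (12 XOR 9b) XOR 72 = 89 XOR 72 = fb
byte 6: (a1 XOR dd) XOR 20 = 7c XOR 20 = 5c
byte 7: (5c XOR bb) XOR 68 = e7 XOR 68 = 8f
byte 8: (b8 XOR 3b) XOR 65 = 83 XOR 65 = e6
byte 9: (67 XOR 2e) XOR 6c = 49 XOR 6c = 25
byte 10: (00 XOR b2) XOR 6c = b2 XOR 6c = de
byte 11: (43 XOR fe) XOR 6f = bd XOR 6f = d2
byte 12: (40 XOR 35) XOR 20 = 75 XOR 20 = 55
byte 13: (57 XOR a6) XOR 74 = f1 XOR 74 = 85
byte 14: (b1 XOR 25) XOR 68 = 94 XOR 68 = fc
byte 15: (02 XOR 15) XOR 65 = 17 XOR 65 = 72

01010010 10000101 01010010 10000110 00000011 11111011 01011100 10001111 11100110 00100101 11011110 11010010 01010101 10000101 11111100 01110010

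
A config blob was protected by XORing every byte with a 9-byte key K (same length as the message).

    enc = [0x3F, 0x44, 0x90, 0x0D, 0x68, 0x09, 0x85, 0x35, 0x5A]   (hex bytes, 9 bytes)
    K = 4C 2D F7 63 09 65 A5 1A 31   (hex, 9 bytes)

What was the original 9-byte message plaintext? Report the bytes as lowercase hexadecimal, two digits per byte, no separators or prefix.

7369676e616c202f6b

3f XOR 4c = 73
44 XOR 2d = 69
90 XOR f7 = 67
0d XOR 63 = 6e
68 XOR 09 = 61
09 XOR 65 = 6c
85 XOR a5 = 20
35 XOR 1a = 2f
5a XOR 31 = 6b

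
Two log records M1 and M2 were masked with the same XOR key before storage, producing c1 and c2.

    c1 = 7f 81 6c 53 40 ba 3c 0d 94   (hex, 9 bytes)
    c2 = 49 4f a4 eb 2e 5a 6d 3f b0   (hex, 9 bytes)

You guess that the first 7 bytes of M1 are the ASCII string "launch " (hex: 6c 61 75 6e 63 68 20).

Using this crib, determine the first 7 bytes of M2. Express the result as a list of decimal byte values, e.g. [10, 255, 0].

[90, 175, 189, 214, 13, 136, 113]

First, c1 ⊕ c2 = (M1 ⊕ K) ⊕ (M2 ⊕ K) = M1 ⊕ M2, so the key drops out. Then M2 = (M1 ⊕ M2) ⊕ M1 over the first 7 bytes.
byte 0: (7f xor 49) xor 6c = 36 xor 6c = 5a
byte 1: (81 xor 4f) xor 61 = ce xor 61 = af
byte 2: (6c xor a4) xor 75 = c8 xor 75 = bd
byte 3: (53 xor eb) xor 6e = b8 xor 6e = d6
byte 4: (40 xor 2e) xor 63 = 6e xor 63 = 0d
byte 5: (ba xor 5a) xor 68 = e0 xor 68 = 88
byte 6: (3c xor 6d) xor 20 = 51 xor 20 = 71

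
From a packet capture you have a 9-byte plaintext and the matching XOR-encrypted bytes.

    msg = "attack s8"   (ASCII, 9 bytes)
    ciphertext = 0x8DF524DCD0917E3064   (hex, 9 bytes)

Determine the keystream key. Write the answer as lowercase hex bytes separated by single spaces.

ec 81 50 bd b3 fa 5e 43 5c

Since ciphertext = msg ⊕ key, XORing both sides with msg gives key = msg ⊕ ciphertext.
61 ⊕ 8d = ec
74 ⊕ f5 = 81
74 ⊕ 24 = 50
61 ⊕ dc = bd
63 ⊕ d0 = b3
6b ⊕ 91 = fa
20 ⊕ 7e = 5e
73 ⊕ 30 = 43
38 ⊕ 64 = 5c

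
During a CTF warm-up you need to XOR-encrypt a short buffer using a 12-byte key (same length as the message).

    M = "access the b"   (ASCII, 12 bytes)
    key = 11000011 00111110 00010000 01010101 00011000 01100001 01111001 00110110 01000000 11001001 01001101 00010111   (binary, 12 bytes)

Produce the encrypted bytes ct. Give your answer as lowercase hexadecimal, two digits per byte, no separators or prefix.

a25d73306b12594228ac6d75

XOR is its own inverse, so applying the key byte-wise gives the result directly.
01100001 XOR 11000011 = 10100010
01100011 XOR 00111110 = 01011101
01100011 XOR 00010000 = 01110011
01100101 XOR 01010101 = 00110000
01110011 XOR 00011000 = 01101011
01110011 XOR 01100001 = 00010010
00100000 XOR 01111001 = 01011001
01110100 XOR 00110110 = 01000010
01101000 XOR 01000000 = 00101000
01100101 XOR 11001001 = 10101100
00100000 XOR 01001101 = 01101101
01100010 XOR 00010111 = 01110101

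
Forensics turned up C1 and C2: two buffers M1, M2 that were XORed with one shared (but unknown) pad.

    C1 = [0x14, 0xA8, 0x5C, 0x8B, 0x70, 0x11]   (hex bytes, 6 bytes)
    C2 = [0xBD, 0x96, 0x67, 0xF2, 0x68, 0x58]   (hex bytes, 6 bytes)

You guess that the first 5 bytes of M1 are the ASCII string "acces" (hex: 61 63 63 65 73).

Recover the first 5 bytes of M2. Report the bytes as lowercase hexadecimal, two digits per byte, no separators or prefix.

First, C1 ⊕ C2 = (M1 ⊕ K) ⊕ (M2 ⊕ K) = M1 ⊕ M2, so the key drops out. Then M2 = (M1 ⊕ M2) ⊕ M1 over the first 5 bytes.
byte 0: (14 xor bd) xor 61 = a9 xor 61 = c8
byte 1: (a8 xor 96) xor 63 = 3e xor 63 = 5d
byte 2: (5c xor 67) xor 63 = 3b xor 63 = 58
byte 3: (8b xor f2) xor 65 = 79 xor 65 = 1c
byte 4: (70 xor 68) xor 73 = 18 xor 73 = 6b

c85d581c6b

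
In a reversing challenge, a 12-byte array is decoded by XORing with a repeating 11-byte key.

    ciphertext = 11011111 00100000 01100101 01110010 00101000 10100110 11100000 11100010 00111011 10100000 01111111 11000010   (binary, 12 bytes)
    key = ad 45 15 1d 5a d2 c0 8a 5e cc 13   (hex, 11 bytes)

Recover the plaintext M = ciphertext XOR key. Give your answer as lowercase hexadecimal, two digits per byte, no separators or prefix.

7265706f72742068656c6c6f

The 11-byte key repeats, so the effective keystream is ad 45 15 1d 5a d2 c0 8a 5e cc 13 ad.
byte 0: 11011111 xor 10101101 = 01110010
byte 1: 00100000 xor 01000101 = 01100101
byte 2: 01100101 xor 00010101 = 01110000
byte 3: 01110010 xor 00011101 = 01101111
byte 4: 00101000 xor 01011010 = 01110010
byte 5: 10100110 xor 11010010 = 01110100
byte 6: 11100000 xor 11000000 = 00100000
byte 7: 11100010 xor 10001010 = 01101000
byte 8: 00111011 xor 01011110 = 01100101
byte 9: 10100000 xor 11001100 = 01101100
byte 10: 01111111 xor 00010011 = 01101100
byte 11: 11000010 xor 10101101 = 01101111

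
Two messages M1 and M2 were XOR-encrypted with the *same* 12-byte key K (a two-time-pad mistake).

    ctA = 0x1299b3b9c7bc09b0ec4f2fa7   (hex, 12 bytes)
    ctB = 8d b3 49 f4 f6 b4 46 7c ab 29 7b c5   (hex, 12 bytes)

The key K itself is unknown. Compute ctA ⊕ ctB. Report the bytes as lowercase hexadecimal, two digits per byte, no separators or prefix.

9f2afa4d31084fcc47665462

ctA ⊕ ctB = (M1 ⊕ K) ⊕ (M2 ⊕ K) = M1 ⊕ M2 — the shared key cancels under XOR.
byte 0:  18 ^ 141 = 159
byte 1: 153 ^ 179 =  42
byte 2: 179 ^  73 = 250
byte 3: 185 ^ 244 =  77
byte 4: 199 ^ 246 =  49
byte 5: 188 ^ 180 =   8
byte 6:   9 ^  70 =  79
byte 7: 176 ^ 124 = 204
byte 8: 236 ^ 171 =  71
byte 9:  79 ^  41 = 102
byte 10:  47 ^ 123 =  84
byte 11: 167 ^ 197 =  98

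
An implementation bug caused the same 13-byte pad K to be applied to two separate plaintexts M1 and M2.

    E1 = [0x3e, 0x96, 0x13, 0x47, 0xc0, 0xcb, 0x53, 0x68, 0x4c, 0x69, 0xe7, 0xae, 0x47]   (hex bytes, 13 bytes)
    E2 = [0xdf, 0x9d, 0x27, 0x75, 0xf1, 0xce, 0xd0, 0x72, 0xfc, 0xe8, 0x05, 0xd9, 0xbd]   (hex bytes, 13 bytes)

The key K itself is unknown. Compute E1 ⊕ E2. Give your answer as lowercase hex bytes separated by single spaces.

E1 ⊕ E2 = (M1 ⊕ K) ⊕ (M2 ⊕ K) = M1 ⊕ M2 — the shared key cancels under XOR.
 62 XOR 223 = 225
150 XOR 157 =  11
 19 XOR  39 =  52
 71 XOR 117 =  50
192 XOR 241 =  49
203 XOR 206 =   5
 83 XOR 208 = 131
104 XOR 114 =  26
 76 XOR 252 = 176
105 XOR 232 = 129
231 XOR   5 = 226
174 XOR 217 = 119
 71 XOR 189 = 250

e1 0b 34 32 31 05 83 1a b0 81 e2 77 fa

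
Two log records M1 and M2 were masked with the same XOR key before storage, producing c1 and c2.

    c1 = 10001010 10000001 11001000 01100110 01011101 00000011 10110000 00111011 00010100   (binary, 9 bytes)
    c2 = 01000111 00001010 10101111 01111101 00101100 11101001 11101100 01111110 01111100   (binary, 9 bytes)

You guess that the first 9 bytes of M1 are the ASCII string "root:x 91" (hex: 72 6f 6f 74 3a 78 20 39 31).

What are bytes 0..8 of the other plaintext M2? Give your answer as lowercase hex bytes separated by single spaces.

First, c1 ⊕ c2 = (M1 ⊕ K) ⊕ (M2 ⊕ K) = M1 ⊕ M2, so the key drops out. Then M2 = (M1 ⊕ M2) ⊕ M1 over the first 9 bytes.
byte 0: (8a xor 47) xor 72 = cd xor 72 = bf
byte 1: (81 xor 0a) xor 6f = 8b xor 6f = e4
byte 2: (c8 xor af) xor 6f = 67 xor 6f = 08
byte 3: (66 xor 7d) xor 74 = 1b xor 74 = 6f
byte 4: (5d xor 2c) xor 3a = 71 xor 3a = 4b
byte 5: (03 xor e9) xor 78 = ea xor 78 = 92
byte 6: (b0 xor ec) xor 20 = 5c xor 20 = 7c
byte 7: (3b xor 7e) xor 39 = 45 xor 39 = 7c
byte 8: (14 xor 7c) xor 31 = 68 xor 31 = 59

bf e4 08 6f 4b 92 7c 7c 59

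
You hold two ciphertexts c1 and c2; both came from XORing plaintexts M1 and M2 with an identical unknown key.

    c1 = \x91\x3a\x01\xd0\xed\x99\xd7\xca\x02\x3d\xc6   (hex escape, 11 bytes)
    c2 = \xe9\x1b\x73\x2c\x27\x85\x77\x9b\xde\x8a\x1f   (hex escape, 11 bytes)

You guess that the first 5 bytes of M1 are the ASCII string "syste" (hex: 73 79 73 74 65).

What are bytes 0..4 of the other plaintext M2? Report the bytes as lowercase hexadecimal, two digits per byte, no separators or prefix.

0b580188af

First, c1 ⊕ c2 = (M1 ⊕ K) ⊕ (M2 ⊕ K) = M1 ⊕ M2, so the key drops out. Then M2 = (M1 ⊕ M2) ⊕ M1 over the first 5 bytes.
byte 0: (91 ⊕ e9) ⊕ 73 = 78 ⊕ 73 = 0b
byte 1: (3a ⊕ 1b) ⊕ 79 = 21 ⊕ 79 = 58
byte 2: (01 ⊕ 73) ⊕ 73 = 72 ⊕ 73 = 01
byte 3: (d0 ⊕ 2c) ⊕ 74 = fc ⊕ 74 = 88
byte 4: (ed ⊕ 27) ⊕ 65 = ca ⊕ 65 = af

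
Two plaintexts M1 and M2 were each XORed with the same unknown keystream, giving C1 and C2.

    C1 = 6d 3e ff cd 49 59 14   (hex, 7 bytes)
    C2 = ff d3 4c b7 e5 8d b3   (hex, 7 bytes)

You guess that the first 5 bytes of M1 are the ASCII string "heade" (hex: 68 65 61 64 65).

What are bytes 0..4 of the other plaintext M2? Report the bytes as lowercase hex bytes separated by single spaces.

First, C1 ⊕ C2 = (M1 ⊕ K) ⊕ (M2 ⊕ K) = M1 ⊕ M2, so the key drops out. Then M2 = (M1 ⊕ M2) ⊕ M1 over the first 5 bytes.
byte 0: (6d xor ff) xor 68 = 92 xor 68 = fa
byte 1: (3e xor d3) xor 65 = ed xor 65 = 88
byte 2: (ff xor 4c) xor 61 = b3 xor 61 = d2
byte 3: (cd xor b7) xor 64 = 7a xor 64 = 1e
byte 4: (49 xor e5) xor 65 = ac xor 65 = c9

fa 88 d2 1e c9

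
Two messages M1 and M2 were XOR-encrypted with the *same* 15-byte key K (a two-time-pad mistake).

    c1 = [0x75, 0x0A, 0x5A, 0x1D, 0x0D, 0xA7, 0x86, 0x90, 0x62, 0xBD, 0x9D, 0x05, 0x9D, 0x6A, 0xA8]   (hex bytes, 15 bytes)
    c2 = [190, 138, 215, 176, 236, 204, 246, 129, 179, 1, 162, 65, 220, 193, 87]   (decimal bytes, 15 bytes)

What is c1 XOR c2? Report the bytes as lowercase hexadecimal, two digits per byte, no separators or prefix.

c1 ⊕ c2 = (M1 ⊕ K) ⊕ (M2 ⊕ K) = M1 ⊕ M2 — the shared key cancels under XOR.
byte 0: 75 ^ be = cb
byte 1: 0a ^ 8a = 80
byte 2: 5a ^ d7 = 8d
byte 3: 1d ^ b0 = ad
byte 4: 0d ^ ec = e1
byte 5: a7 ^ cc = 6b
byte 6: 86 ^ f6 = 70
byte 7: 90 ^ 81 = 11
byte 8: 62 ^ b3 = d1
byte 9: bd ^ 01 = bc
byte 10: 9d ^ a2 = 3f
byte 11: 05 ^ 41 = 44
byte 12: 9d ^ dc = 41
byte 13: 6a ^ c1 = ab
byte 14: a8 ^ 57 = ff

cb808dade16b7011d1bc3f4441abff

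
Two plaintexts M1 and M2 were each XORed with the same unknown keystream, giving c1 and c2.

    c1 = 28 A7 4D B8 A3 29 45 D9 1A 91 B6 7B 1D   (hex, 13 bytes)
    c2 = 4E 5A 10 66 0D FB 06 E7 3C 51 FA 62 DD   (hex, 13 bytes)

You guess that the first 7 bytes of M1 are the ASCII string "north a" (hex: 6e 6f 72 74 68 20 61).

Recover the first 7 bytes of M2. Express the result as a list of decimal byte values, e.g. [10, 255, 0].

[8, 146, 47, 170, 198, 242, 34]

First, c1 ⊕ c2 = (M1 ⊕ K) ⊕ (M2 ⊕ K) = M1 ⊕ M2, so the key drops out. Then M2 = (M1 ⊕ M2) ⊕ M1 over the first 7 bytes.
byte 0: (28 ⊕ 4e) ⊕ 6e = 66 ⊕ 6e = 08
byte 1: (a7 ⊕ 5a) ⊕ 6f = fd ⊕ 6f = 92
byte 2: (4d ⊕ 10) ⊕ 72 = 5d ⊕ 72 = 2f
byte 3: (b8 ⊕ 66) ⊕ 74 = de ⊕ 74 = aa
byte 4: (a3 ⊕ 0d) ⊕ 68 = ae ⊕ 68 = c6
byte 5: (29 ⊕ fb) ⊕ 20 = d2 ⊕ 20 = f2
byte 6: (45 ⊕ 06) ⊕ 61 = 43 ⊕ 61 = 22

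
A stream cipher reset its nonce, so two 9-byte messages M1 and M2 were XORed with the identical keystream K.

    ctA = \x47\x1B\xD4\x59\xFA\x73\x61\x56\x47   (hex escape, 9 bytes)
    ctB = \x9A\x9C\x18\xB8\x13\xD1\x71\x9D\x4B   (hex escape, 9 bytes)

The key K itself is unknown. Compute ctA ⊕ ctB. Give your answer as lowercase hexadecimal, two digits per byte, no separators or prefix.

ctA ⊕ ctB = (M1 ⊕ K) ⊕ (M2 ⊕ K) = M1 ⊕ M2 — the shared key cancels under XOR.
01000111 xor 10011010 = 11011101
00011011 xor 10011100 = 10000111
11010100 xor 00011000 = 11001100
01011001 xor 10111000 = 11100001
11111010 xor 00010011 = 11101001
01110011 xor 11010001 = 10100010
01100001 xor 01110001 = 00010000
01010110 xor 10011101 = 11001011
01000111 xor 01001011 = 00001100

dd87cce1e9a210cb0c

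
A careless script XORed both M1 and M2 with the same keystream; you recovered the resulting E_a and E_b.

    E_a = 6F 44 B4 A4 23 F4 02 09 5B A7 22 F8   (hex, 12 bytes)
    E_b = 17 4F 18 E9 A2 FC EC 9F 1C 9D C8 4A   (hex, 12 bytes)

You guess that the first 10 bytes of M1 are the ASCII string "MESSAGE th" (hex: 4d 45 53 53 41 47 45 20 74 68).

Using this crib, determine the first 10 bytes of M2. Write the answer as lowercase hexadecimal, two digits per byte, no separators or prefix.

First, E_a ⊕ E_b = (M1 ⊕ K) ⊕ (M2 ⊕ K) = M1 ⊕ M2, so the key drops out. Then M2 = (M1 ⊕ M2) ⊕ M1 over the first 10 bytes.
byte 0: (6f ⊕ 17) ⊕ 4d = 78 ⊕ 4d = 35
byte 1: (44 ⊕ 4f) ⊕ 45 = 0b ⊕ 45 = 4e
byte 2: (b4 ⊕ 18) ⊕ 53 = ac ⊕ 53 = ff
byte 3: (a4 ⊕ e9) ⊕ 53 = 4d ⊕ 53 = 1e
byte 4: (23 ⊕ a2) ⊕ 41 = 81 ⊕ 41 = c0
byte 5: (f4 ⊕ fc) ⊕ 47 = 08 ⊕ 47 = 4f
byte 6: (02 ⊕ ec) ⊕ 45 = ee ⊕ 45 = ab
byte 7: (09 ⊕ 9f) ⊕ 20 = 96 ⊕ 20 = b6
byte 8: (5b ⊕ 1c) ⊕ 74 = 47 ⊕ 74 = 33
byte 9: (a7 ⊕ 9d) ⊕ 68 = 3a ⊕ 68 = 52

354eff1ec04fabb63352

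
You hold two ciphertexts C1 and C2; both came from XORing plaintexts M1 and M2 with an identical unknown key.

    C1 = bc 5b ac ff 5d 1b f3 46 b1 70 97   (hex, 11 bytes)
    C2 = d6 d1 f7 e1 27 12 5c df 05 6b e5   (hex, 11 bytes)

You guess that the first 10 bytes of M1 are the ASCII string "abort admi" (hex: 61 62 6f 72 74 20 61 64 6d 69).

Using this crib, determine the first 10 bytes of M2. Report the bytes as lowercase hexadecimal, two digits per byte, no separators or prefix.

0be8346c0e29cefdd972

First, C1 ⊕ C2 = (M1 ⊕ K) ⊕ (M2 ⊕ K) = M1 ⊕ M2, so the key drops out. Then M2 = (M1 ⊕ M2) ⊕ M1 over the first 10 bytes.
byte 0: (bc xor d6) xor 61 = 6a xor 61 = 0b
byte 1: (5b xor d1) xor 62 = 8a xor 62 = e8
byte 2: (ac xor f7) xor 6f = 5b xor 6f = 34
byte 3: (ff xor e1) xor 72 = 1e xor 72 = 6c
byte 4: (5d xor 27) xor 74 = 7a xor 74 = 0e
byte 5: (1b xor 12) xor 20 = 09 xor 20 = 29
byte 6: (f3 xor 5c) xor 61 = af xor 61 = ce
byte 7: (46 xor df) xor 64 = 99 xor 64 = fd
byte 8: (b1 xor 05) xor 6d = b4 xor 6d = d9
byte 9: (70 xor 6b) xor 69 = 1b xor 69 = 72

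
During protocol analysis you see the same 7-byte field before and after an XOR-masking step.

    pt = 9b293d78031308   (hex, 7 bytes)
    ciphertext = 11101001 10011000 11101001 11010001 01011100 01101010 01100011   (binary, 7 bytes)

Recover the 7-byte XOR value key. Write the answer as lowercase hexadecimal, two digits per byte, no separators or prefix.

Since ciphertext = pt ⊕ key, XORing both sides with pt gives key = pt ⊕ ciphertext.
9b ⊕ e9 = 72
29 ⊕ 98 = b1
3d ⊕ e9 = d4
78 ⊕ d1 = a9
03 ⊕ 5c = 5f
13 ⊕ 6a = 79
08 ⊕ 63 = 6b

72b1d4a95f796b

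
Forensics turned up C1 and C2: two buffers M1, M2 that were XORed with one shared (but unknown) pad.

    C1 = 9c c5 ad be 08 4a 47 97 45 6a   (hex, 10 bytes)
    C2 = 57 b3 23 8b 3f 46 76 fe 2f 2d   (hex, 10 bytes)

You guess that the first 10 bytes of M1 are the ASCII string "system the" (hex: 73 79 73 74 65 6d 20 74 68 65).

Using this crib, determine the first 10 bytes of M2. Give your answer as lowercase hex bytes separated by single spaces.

First, C1 ⊕ C2 = (M1 ⊕ K) ⊕ (M2 ⊕ K) = M1 ⊕ M2, so the key drops out. Then M2 = (M1 ⊕ M2) ⊕ M1 over the first 10 bytes.
byte 0: (9c ^ 57) ^ 73 = cb ^ 73 = b8
byte 1: (c5 ^ b3) ^ 79 = 76 ^ 79 = 0f
byte 2: (ad ^ 23) ^ 73 = 8e ^ 73 = fd
byte 3: (be ^ 8b) ^ 74 = 35 ^ 74 = 41
byte 4: (08 ^ 3f) ^ 65 = 37 ^ 65 = 52
byte 5: (4a ^ 46) ^ 6d = 0c ^ 6d = 61
byte 6: (47 ^ 76) ^ 20 = 31 ^ 20 = 11
byte 7: (97 ^ fe) ^ 74 = 69 ^ 74 = 1d
byte 8: (45 ^ 2f) ^ 68 = 6a ^ 68 = 02
byte 9: (6a ^ 2d) ^ 65 = 47 ^ 65 = 22

b8 0f fd 41 52 61 11 1d 02 22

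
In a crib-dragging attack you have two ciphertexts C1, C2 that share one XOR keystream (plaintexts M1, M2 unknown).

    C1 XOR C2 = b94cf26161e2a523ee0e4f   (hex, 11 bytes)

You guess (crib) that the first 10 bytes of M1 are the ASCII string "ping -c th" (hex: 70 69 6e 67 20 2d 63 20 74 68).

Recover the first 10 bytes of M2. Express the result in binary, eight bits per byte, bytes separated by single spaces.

Since C1 ⊕ C2 = M1 ⊕ M2, XORing with the guessed M1 bytes yields the corresponding M2 bytes: M2 = (C1 ⊕ C2) ⊕ M1.
b9 ^ 70 = c9
4c ^ 69 = 25
f2 ^ 6e = 9c
61 ^ 67 = 06
61 ^ 20 = 41
e2 ^ 2d = cf
a5 ^ 63 = c6
23 ^ 20 = 03
ee ^ 74 = 9a
0e ^ 68 = 66

11001001 00100101 10011100 00000110 01000001 11001111 11000110 00000011 10011010 01100110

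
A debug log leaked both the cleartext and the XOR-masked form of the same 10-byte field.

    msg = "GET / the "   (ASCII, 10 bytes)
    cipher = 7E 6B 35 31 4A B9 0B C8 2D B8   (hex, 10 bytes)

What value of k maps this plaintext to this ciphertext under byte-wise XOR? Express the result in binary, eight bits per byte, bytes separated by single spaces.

00111001 00101110 01100001 00010001 01100101 10011001 01111111 10100000 01001000 10011000

Since cipher = msg ⊕ k, XORing both sides with msg gives k = msg ⊕ cipher.
47 xor 7e = 39
45 xor 6b = 2e
54 xor 35 = 61
20 xor 31 = 11
2f xor 4a = 65
20 xor b9 = 99
74 xor 0b = 7f
68 xor c8 = a0
65 xor 2d = 48
20 xor b8 = 98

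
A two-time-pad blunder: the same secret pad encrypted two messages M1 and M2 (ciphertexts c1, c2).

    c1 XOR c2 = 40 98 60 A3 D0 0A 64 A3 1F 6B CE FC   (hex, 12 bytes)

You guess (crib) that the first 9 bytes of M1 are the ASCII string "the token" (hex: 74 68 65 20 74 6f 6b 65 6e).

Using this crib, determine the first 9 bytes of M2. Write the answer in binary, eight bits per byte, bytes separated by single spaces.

00110100 11110000 00000101 10000011 10100100 01100101 00001111 11000110 01110001

Since c1 ⊕ c2 = M1 ⊕ M2, XORing with the guessed M1 bytes yields the corresponding M2 bytes: M2 = (c1 ⊕ c2) ⊕ M1.
byte 0: 40 xor 74 = 34
byte 1: 98 xor 68 = f0
byte 2: 60 xor 65 = 05
byte 3: a3 xor 20 = 83
byte 4: d0 xor 74 = a4
byte 5: 0a xor 6f = 65
byte 6: 64 xor 6b = 0f
byte 7: a3 xor 65 = c6
byte 8: 1f xor 6e = 71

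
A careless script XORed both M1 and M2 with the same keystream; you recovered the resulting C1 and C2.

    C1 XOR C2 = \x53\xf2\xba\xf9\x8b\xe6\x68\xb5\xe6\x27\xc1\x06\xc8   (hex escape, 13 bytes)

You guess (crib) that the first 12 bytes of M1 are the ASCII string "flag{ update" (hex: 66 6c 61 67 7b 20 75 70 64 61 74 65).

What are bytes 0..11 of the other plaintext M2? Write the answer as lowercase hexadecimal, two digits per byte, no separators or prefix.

Since C1 ⊕ C2 = M1 ⊕ M2, XORing with the guessed M1 bytes yields the corresponding M2 bytes: M2 = (C1 ⊕ C2) ⊕ M1.
 83 xor 102 =  53
242 xor 108 = 158
186 xor  97 = 219
249 xor 103 = 158
139 xor 123 = 240
230 xor  32 = 198
104 xor 117 =  29
181 xor 112 = 197
230 xor 100 = 130
 39 xor  97 =  70
193 xor 116 = 181
  6 xor 101 =  99

359edb9ef0c61dc58246b563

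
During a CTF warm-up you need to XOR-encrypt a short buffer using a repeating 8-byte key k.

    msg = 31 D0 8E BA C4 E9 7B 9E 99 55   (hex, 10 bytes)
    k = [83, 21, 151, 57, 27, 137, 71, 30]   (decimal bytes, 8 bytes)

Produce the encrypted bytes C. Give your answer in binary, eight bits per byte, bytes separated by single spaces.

The 8-byte key repeats, so the effective keystream is 53 15 97 39 1b 89 47 1e 53 15.
byte 0:  49 XOR  83 =  98
byte 1: 208 XOR  21 = 197
byte 2: 142 XOR 151 =  25
byte 3: 186 XOR  57 = 131
byte 4: 196 XOR  27 = 223
byte 5: 233 XOR 137 =  96
byte 6: 123 XOR  71 =  60
byte 7: 158 XOR  30 = 128
byte 8: 153 XOR  83 = 202
byte 9:  85 XOR  21 =  64

01100010 11000101 00011001 10000011 11011111 01100000 00111100 10000000 11001010 01000000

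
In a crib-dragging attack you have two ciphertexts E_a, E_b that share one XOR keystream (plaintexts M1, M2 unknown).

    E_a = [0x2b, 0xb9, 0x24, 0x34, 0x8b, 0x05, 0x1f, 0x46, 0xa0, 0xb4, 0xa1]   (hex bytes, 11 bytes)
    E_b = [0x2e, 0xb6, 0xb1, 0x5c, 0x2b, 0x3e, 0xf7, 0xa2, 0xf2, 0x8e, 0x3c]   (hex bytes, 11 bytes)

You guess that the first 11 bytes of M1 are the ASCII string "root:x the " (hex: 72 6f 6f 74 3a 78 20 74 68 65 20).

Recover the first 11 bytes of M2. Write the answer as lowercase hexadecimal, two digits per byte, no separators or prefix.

First, E_a ⊕ E_b = (M1 ⊕ K) ⊕ (M2 ⊕ K) = M1 ⊕ M2, so the key drops out. Then M2 = (M1 ⊕ M2) ⊕ M1 over the first 11 bytes.
byte 0: (2b XOR 2e) XOR 72 = 05 XOR 72 = 77
byte 1: (b9 XOR b6) XOR 6f = 0f XOR 6f = 60
byte 2: (24 XOR b1) XOR 6f = 95 XOR 6f = fa
byte 3: (34 XOR 5c) XOR 74 = 68 XOR 74 = 1c
byte 4: (8b XOR 2b) XOR 3a = a0 XOR 3a = 9a
byte 5: (05 XOR 3e) XOR 78 = 3b XOR 78 = 43
byte 6: (1f XOR f7) XOR 20 = e8 XOR 20 = c8
byte 7: (46 XOR a2) XOR 74 = e4 XOR 74 = 90
byte 8: (a0 XOR f2) XOR 68 = 52 XOR 68 = 3a
byte 9: (b4 XOR 8e) XOR 65 = 3a XOR 65 = 5f
byte 10: (a1 XOR 3c) XOR 20 = 9d XOR 20 = bd

7760fa1c9a43c8903a5fbd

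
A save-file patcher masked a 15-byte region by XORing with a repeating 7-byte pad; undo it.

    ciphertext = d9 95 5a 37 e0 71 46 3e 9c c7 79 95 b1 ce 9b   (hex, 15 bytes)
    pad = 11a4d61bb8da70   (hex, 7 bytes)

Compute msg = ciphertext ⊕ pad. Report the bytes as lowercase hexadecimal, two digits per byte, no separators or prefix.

The 7-byte key repeats, so the effective keystream is 11 a4 d6 1b b8 da 70 11 a4 d6 1b b8 da 70 11.
byte 0: 11011001 ^ 00010001 = 11001000
byte 1: 10010101 ^ 10100100 = 00110001
byte 2: 01011010 ^ 11010110 = 10001100
byte 3: 00110111 ^ 00011011 = 00101100
byte 4: 11100000 ^ 10111000 = 01011000
byte 5: 01110001 ^ 11011010 = 10101011
byte 6: 01000110 ^ 01110000 = 00110110
byte 7: 00111110 ^ 00010001 = 00101111
byte 8: 10011100 ^ 10100100 = 00111000
byte 9: 11000111 ^ 11010110 = 00010001
byte 10: 01111001 ^ 00011011 = 01100010
byte 11: 10010101 ^ 10111000 = 00101101
byte 12: 10110001 ^ 11011010 = 01101011
byte 13: 11001110 ^ 01110000 = 10111110
byte 14: 10011011 ^ 00010001 = 10001010

c8318c2c58ab362f3811622d6bbe8a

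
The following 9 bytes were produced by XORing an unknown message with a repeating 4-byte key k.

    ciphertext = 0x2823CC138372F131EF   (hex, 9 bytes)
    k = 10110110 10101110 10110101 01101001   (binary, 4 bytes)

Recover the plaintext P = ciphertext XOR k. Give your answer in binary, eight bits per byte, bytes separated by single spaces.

10011110 10001101 01111001 01111010 00110101 11011100 01000100 01011000 01011001

The 4-byte key repeats, so the effective keystream is b6 ae b5 69 b6 ae b5 69 b6.
byte 0:  40 ⊕ 182 = 158
byte 1:  35 ⊕ 174 = 141
byte 2: 204 ⊕ 181 = 121
byte 3:  19 ⊕ 105 = 122
byte 4: 131 ⊕ 182 =  53
byte 5: 114 ⊕ 174 = 220
byte 6: 241 ⊕ 181 =  68
byte 7:  49 ⊕ 105 =  88
byte 8: 239 ⊕ 182 =  89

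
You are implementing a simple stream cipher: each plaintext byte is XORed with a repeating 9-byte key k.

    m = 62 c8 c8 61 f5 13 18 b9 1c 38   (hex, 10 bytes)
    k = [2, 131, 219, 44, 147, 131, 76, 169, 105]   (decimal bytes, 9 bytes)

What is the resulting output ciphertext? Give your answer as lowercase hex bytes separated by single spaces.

The 9-byte key repeats, so the effective keystream is 02 83 db 2c 93 83 4c a9 69 02.
byte 0: 62 XOR 02 = 60
byte 1: c8 XOR 83 = 4b
byte 2: c8 XOR db = 13
byte 3: 61 XOR 2c = 4d
byte 4: f5 XOR 93 = 66
byte 5: 13 XOR 83 = 90
byte 6: 18 XOR 4c = 54
byte 7: b9 XOR a9 = 10
byte 8: 1c XOR 69 = 75
byte 9: 38 XOR 02 = 3a

60 4b 13 4d 66 90 54 10 75 3a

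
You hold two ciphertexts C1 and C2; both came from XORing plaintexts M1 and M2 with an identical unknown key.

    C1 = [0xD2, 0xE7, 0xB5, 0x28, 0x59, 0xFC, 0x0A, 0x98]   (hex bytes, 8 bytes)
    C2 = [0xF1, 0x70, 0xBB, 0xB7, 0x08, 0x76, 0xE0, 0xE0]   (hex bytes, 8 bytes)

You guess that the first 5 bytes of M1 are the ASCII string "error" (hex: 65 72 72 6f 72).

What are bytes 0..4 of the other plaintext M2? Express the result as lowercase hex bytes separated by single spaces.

First, C1 ⊕ C2 = (M1 ⊕ K) ⊕ (M2 ⊕ K) = M1 ⊕ M2, so the key drops out. Then M2 = (M1 ⊕ M2) ⊕ M1 over the first 5 bytes.
byte 0: (d2 ⊕ f1) ⊕ 65 = 23 ⊕ 65 = 46
byte 1: (e7 ⊕ 70) ⊕ 72 = 97 ⊕ 72 = e5
byte 2: (b5 ⊕ bb) ⊕ 72 = 0e ⊕ 72 = 7c
byte 3: (28 ⊕ b7) ⊕ 6f = 9f ⊕ 6f = f0
byte 4: (59 ⊕ 08) ⊕ 72 = 51 ⊕ 72 = 23

46 e5 7c f0 23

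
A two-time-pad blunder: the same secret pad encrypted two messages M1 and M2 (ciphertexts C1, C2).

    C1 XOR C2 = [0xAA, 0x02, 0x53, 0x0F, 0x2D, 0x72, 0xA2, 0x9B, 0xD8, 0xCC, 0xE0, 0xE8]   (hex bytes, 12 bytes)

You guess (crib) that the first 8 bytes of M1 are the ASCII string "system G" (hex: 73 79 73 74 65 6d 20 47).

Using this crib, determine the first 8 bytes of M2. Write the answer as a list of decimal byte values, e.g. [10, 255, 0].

Since C1 ⊕ C2 = M1 ⊕ M2, XORing with the guessed M1 bytes yields the corresponding M2 bytes: M2 = (C1 ⊕ C2) ⊕ M1.
10101010 ⊕ 01110011 = 11011001
00000010 ⊕ 01111001 = 01111011
01010011 ⊕ 01110011 = 00100000
00001111 ⊕ 01110100 = 01111011
00101101 ⊕ 01100101 = 01001000
01110010 ⊕ 01101101 = 00011111
10100010 ⊕ 00100000 = 10000010
10011011 ⊕ 01000111 = 11011100

[217, 123, 32, 123, 72, 31, 130, 220]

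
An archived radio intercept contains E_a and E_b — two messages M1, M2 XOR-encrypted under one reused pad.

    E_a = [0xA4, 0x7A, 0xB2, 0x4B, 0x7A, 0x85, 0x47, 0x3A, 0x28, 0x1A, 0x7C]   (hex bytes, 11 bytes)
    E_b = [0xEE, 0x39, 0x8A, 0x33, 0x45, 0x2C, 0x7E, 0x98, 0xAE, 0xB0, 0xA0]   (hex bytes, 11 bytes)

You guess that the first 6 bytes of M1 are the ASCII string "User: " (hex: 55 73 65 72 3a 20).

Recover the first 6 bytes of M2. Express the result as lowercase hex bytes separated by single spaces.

First, E_a ⊕ E_b = (M1 ⊕ K) ⊕ (M2 ⊕ K) = M1 ⊕ M2, so the key drops out. Then M2 = (M1 ⊕ M2) ⊕ M1 over the first 6 bytes.
byte 0: (a4 ^ ee) ^ 55 = 4a ^ 55 = 1f
byte 1: (7a ^ 39) ^ 73 = 43 ^ 73 = 30
byte 2: (b2 ^ 8a) ^ 65 = 38 ^ 65 = 5d
byte 3: (4b ^ 33) ^ 72 = 78 ^ 72 = 0a
byte 4: (7a ^ 45) ^ 3a = 3f ^ 3a = 05
byte 5: (85 ^ 2c) ^ 20 = a9 ^ 20 = 89

1f 30 5d 0a 05 89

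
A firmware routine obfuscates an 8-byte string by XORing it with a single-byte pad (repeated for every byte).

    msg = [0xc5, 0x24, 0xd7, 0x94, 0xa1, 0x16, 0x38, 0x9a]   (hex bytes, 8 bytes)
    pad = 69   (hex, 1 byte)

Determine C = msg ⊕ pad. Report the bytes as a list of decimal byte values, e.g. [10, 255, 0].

The 1-byte key repeats, so the effective keystream is 69 69 69 69 69 69 69 69.
byte 0: 197 xor 105 = 172
byte 1:  36 xor 105 =  77
byte 2: 215 xor 105 = 190
byte 3: 148 xor 105 = 253
byte 4: 161 xor 105 = 200
byte 5:  22 xor 105 = 127
byte 6:  56 xor 105 =  81
byte 7: 154 xor 105 = 243

[172, 77, 190, 253, 200, 127, 81, 243]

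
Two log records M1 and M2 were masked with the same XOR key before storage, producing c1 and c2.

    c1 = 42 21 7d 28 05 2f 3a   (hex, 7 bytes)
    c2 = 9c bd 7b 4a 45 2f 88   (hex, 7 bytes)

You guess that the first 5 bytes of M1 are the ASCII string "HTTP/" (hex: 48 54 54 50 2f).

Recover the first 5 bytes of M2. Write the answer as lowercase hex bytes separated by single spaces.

96 c8 52 32 6f

First, c1 ⊕ c2 = (M1 ⊕ K) ⊕ (M2 ⊕ K) = M1 ⊕ M2, so the key drops out. Then M2 = (M1 ⊕ M2) ⊕ M1 over the first 5 bytes.
byte 0: (42 xor 9c) xor 48 = de xor 48 = 96
byte 1: (21 xor bd) xor 54 = 9c xor 54 = c8
byte 2: (7d xor 7b) xor 54 = 06 xor 54 = 52
byte 3: (28 xor 4a) xor 50 = 62 xor 50 = 32
byte 4: (05 xor 45) xor 2f = 40 xor 2f = 6f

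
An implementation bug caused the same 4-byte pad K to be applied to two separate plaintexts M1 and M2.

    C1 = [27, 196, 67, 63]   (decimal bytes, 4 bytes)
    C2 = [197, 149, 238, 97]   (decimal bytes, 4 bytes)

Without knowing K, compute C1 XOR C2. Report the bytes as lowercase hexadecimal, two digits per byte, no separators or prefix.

C1 ⊕ C2 = (M1 ⊕ K) ⊕ (M2 ⊕ K) = M1 ⊕ M2 — the shared key cancels under XOR.
1b ^ c5 = de
c4 ^ 95 = 51
43 ^ ee = ad
3f ^ 61 = 5e

de51ad5e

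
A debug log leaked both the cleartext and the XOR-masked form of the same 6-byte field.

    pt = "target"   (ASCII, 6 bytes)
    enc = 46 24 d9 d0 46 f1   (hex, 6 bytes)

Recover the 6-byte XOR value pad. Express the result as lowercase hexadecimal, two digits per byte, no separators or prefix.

3245abb72385

Since enc = pt ⊕ pad, XORing both sides with pt gives pad = pt ⊕ enc.
byte 0: 116 ⊕  70 =  50
byte 1:  97 ⊕  36 =  69
byte 2: 114 ⊕ 217 = 171
byte 3: 103 ⊕ 208 = 183
byte 4: 101 ⊕  70 =  35
byte 5: 116 ⊕ 241 = 133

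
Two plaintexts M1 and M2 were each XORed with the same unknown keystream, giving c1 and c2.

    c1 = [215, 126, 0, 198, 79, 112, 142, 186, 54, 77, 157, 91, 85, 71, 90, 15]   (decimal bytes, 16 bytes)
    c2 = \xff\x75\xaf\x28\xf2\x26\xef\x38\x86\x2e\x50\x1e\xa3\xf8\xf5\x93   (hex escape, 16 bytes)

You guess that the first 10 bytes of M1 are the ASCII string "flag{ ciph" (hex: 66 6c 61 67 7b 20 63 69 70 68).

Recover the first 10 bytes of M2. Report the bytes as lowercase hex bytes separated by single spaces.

4e 67 ce 89 c6 76 02 eb c0 0b

First, c1 ⊕ c2 = (M1 ⊕ K) ⊕ (M2 ⊕ K) = M1 ⊕ M2, so the key drops out. Then M2 = (M1 ⊕ M2) ⊕ M1 over the first 10 bytes.
byte 0: (d7 ^ ff) ^ 66 = 28 ^ 66 = 4e
byte 1: (7e ^ 75) ^ 6c = 0b ^ 6c = 67
byte 2: (00 ^ af) ^ 61 = af ^ 61 = ce
byte 3: (c6 ^ 28) ^ 67 = ee ^ 67 = 89
byte 4: (4f ^ f2) ^ 7b = bd ^ 7b = c6
byte 5: (70 ^ 26) ^ 20 = 56 ^ 20 = 76
byte 6: (8e ^ ef) ^ 63 = 61 ^ 63 = 02
byte 7: (ba ^ 38) ^ 69 = 82 ^ 69 = eb
byte 8: (36 ^ 86) ^ 70 = b0 ^ 70 = c0
byte 9: (4d ^ 2e) ^ 68 = 63 ^ 68 = 0b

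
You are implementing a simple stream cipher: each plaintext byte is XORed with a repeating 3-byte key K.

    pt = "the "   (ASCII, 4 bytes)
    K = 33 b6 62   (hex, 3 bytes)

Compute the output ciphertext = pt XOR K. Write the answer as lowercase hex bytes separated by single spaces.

47 de 07 13

The 3-byte key repeats, so the effective keystream is 33 b6 62 33.
byte 0: 74 XOR 33 = 47
byte 1: 68 XOR b6 = de
byte 2: 65 XOR 62 = 07
byte 3: 20 XOR 33 = 13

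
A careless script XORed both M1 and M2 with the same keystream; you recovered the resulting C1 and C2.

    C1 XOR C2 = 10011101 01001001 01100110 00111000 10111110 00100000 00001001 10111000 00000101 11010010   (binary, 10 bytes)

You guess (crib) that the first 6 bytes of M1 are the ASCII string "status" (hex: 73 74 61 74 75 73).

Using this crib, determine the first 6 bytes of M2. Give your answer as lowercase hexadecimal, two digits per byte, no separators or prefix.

Since C1 ⊕ C2 = M1 ⊕ M2, XORing with the guessed M1 bytes yields the corresponding M2 bytes: M2 = (C1 ⊕ C2) ⊕ M1.
9d xor 73 = ee
49 xor 74 = 3d
66 xor 61 = 07
38 xor 74 = 4c
be xor 75 = cb
20 xor 73 = 53

ee3d074ccb53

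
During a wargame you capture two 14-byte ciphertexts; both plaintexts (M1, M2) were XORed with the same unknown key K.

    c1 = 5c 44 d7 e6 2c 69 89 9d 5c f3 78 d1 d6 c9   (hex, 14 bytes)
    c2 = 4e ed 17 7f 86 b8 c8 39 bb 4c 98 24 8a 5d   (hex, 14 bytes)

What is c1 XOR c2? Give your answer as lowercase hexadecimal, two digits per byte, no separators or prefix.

12a9c099aad141a4e7bfe0f55c94

c1 ⊕ c2 = (M1 ⊕ K) ⊕ (M2 ⊕ K) = M1 ⊕ M2 — the shared key cancels under XOR.
5c XOR 4e = 12
44 XOR ed = a9
d7 XOR 17 = c0
e6 XOR 7f = 99
2c XOR 86 = aa
69 XOR b8 = d1
89 XOR c8 = 41
9d XOR 39 = a4
5c XOR bb = e7
f3 XOR 4c = bf
78 XOR 98 = e0
d1 XOR 24 = f5
d6 XOR 8a = 5c
c9 XOR 5d = 94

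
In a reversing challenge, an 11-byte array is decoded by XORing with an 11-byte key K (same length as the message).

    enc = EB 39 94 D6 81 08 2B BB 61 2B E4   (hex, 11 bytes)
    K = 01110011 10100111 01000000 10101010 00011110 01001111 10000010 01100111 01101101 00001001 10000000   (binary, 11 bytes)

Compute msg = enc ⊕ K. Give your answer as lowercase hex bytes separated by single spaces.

235 XOR 115 = 152
 57 XOR 167 = 158
148 XOR  64 = 212
214 XOR 170 = 124
129 XOR  30 = 159
  8 XOR  79 =  71
 43 XOR 130 = 169
187 XOR 103 = 220
 97 XOR 109 =  12
 43 XOR   9 =  34
228 XOR 128 = 100

98 9e d4 7c 9f 47 a9 dc 0c 22 64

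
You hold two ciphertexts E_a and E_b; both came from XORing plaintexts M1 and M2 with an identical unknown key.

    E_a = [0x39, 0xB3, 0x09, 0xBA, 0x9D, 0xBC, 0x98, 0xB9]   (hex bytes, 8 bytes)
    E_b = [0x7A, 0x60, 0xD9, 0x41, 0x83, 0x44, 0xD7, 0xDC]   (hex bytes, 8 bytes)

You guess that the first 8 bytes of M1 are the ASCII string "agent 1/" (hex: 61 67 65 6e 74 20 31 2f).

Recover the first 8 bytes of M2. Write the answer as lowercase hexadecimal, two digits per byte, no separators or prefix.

First, E_a ⊕ E_b = (M1 ⊕ K) ⊕ (M2 ⊕ K) = M1 ⊕ M2, so the key drops out. Then M2 = (M1 ⊕ M2) ⊕ M1 over the first 8 bytes.
byte 0: (39 XOR 7a) XOR 61 = 43 XOR 61 = 22
byte 1: (b3 XOR 60) XOR 67 = d3 XOR 67 = b4
byte 2: (09 XOR d9) XOR 65 = d0 XOR 65 = b5
byte 3: (ba XOR 41) XOR 6e = fb XOR 6e = 95
byte 4: (9d XOR 83) XOR 74 = 1e XOR 74 = 6a
byte 5: (bc XOR 44) XOR 20 = f8 XOR 20 = d8
byte 6: (98 XOR d7) XOR 31 = 4f XOR 31 = 7e
byte 7: (b9 XOR dc) XOR 2f = 65 XOR 2f = 4a

22b4b5956ad87e4a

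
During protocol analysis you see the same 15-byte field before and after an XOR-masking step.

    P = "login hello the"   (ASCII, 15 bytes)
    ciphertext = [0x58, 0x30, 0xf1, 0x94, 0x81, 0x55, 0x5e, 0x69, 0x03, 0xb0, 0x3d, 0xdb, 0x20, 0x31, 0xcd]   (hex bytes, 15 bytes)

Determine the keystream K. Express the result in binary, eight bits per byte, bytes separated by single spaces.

00110100 01011111 10010110 11111101 11101111 01110101 00110110 00001100 01101111 11011100 01010010 11111011 01010100 01011001 10101000

Since ciphertext = P ⊕ K, XORing both sides with P gives K = P ⊕ ciphertext.
byte 0: 108 xor  88 =  52
byte 1: 111 xor  48 =  95
byte 2: 103 xor 241 = 150
byte 3: 105 xor 148 = 253
byte 4: 110 xor 129 = 239
byte 5:  32 xor  85 = 117
byte 6: 104 xor  94 =  54
byte 7: 101 xor 105 =  12
byte 8: 108 xor   3 = 111
byte 9: 108 xor 176 = 220
byte 10: 111 xor  61 =  82
byte 11:  32 xor 219 = 251
byte 12: 116 xor  32 =  84
byte 13: 104 xor  49 =  89
byte 14: 101 xor 205 = 168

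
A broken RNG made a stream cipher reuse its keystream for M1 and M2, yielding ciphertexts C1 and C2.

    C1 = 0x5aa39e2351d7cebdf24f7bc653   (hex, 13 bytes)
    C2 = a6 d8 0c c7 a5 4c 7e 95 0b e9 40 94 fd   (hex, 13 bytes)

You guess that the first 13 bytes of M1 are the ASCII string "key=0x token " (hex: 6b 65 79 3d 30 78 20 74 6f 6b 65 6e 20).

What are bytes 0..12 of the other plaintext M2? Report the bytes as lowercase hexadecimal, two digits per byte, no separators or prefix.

971eebd9c4e3905c96cd5e3c8e

First, C1 ⊕ C2 = (M1 ⊕ K) ⊕ (M2 ⊕ K) = M1 ⊕ M2, so the key drops out. Then M2 = (M1 ⊕ M2) ⊕ M1 over the first 13 bytes.
byte 0: (5a ^ a6) ^ 6b = fc ^ 6b = 97
byte 1: (a3 ^ d8) ^ 65 = 7b ^ 65 = 1e
byte 2: (9e ^ 0c) ^ 79 = 92 ^ 79 = eb
byte 3: (23 ^ c7) ^ 3d = e4 ^ 3d = d9
byte 4: (51 ^ a5) ^ 30 = f4 ^ 30 = c4
byte 5: (d7 ^ 4c) ^ 78 = 9b ^ 78 = e3
byte 6: (ce ^ 7e) ^ 20 = b0 ^ 20 = 90
byte 7: (bd ^ 95) ^ 74 = 28 ^ 74 = 5c
byte 8: (f2 ^ 0b) ^ 6f = f9 ^ 6f = 96
byte 9: (4f ^ e9) ^ 6b = a6 ^ 6b = cd
byte 10: (7b ^ 40) ^ 65 = 3b ^ 65 = 5e
byte 11: (c6 ^ 94) ^ 6e = 52 ^ 6e = 3c
byte 12: (53 ^ fd) ^ 20 = ae ^ 20 = 8e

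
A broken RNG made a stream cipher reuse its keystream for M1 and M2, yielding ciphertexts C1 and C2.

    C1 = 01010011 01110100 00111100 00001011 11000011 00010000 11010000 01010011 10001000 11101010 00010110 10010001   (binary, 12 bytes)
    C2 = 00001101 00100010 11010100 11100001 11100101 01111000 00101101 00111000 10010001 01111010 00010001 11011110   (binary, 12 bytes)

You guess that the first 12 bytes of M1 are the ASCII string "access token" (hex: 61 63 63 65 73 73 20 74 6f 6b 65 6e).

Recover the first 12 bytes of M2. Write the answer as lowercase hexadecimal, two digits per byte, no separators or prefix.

3f358b8f551bdd1f76fb6221

First, C1 ⊕ C2 = (M1 ⊕ K) ⊕ (M2 ⊕ K) = M1 ⊕ M2, so the key drops out. Then M2 = (M1 ⊕ M2) ⊕ M1 over the first 12 bytes.
byte 0: (53 xor 0d) xor 61 = 5e xor 61 = 3f
byte 1: (74 xor 22) xor 63 = 56 xor 63 = 35
byte 2: (3c xor d4) xor 63 = e8 xor 63 = 8b
byte 3: (0b xor e1) xor 65 = ea xor 65 = 8f
byte 4: (c3 xor e5) xor 73 = 26 xor 73 = 55
byte 5: (10 xor 78) xor 73 = 68 xor 73 = 1b
byte 6: (d0 xor 2d) xor 20 = fd xor 20 = dd
byte 7: (53 xor 38) xor 74 = 6b xor 74 = 1f
byte 8: (88 xor 91) xor 6f = 19 xor 6f = 76
byte 9: (ea xor 7a) xor 6b = 90 xor 6b = fb
byte 10: (16 xor 11) xor 65 = 07 xor 65 = 62
byte 11: (91 xor de) xor 6e = 4f xor 6e = 21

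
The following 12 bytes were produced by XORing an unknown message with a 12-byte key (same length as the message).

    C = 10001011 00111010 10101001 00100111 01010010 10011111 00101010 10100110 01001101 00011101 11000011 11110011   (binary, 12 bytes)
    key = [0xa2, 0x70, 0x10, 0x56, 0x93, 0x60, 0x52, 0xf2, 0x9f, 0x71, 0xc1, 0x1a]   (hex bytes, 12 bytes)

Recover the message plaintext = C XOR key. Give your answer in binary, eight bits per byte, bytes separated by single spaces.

XOR is its own inverse, so applying the key byte-wise gives the result directly.
139 XOR 162 =  41
 58 XOR 112 =  74
169 XOR  16 = 185
 39 XOR  86 = 113
 82 XOR 147 = 193
159 XOR  96 = 255
 42 XOR  82 = 120
166 XOR 242 =  84
 77 XOR 159 = 210
 29 XOR 113 = 108
195 XOR 193 =   2
243 XOR  26 = 233

00101001 01001010 10111001 01110001 11000001 11111111 01111000 01010100 11010010 01101100 00000010 11101001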